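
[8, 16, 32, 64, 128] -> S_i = 8*2^i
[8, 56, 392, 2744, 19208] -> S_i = 8*7^i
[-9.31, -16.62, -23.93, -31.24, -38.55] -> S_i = -9.31 + -7.31*i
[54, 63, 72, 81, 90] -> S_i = 54 + 9*i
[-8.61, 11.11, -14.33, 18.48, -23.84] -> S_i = -8.61*(-1.29)^i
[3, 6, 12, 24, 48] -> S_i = 3*2^i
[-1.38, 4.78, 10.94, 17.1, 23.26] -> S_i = -1.38 + 6.16*i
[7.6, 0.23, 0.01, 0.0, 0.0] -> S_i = 7.60*0.03^i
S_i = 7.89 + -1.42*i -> [7.89, 6.47, 5.05, 3.63, 2.21]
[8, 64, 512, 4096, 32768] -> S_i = 8*8^i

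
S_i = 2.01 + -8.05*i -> [2.01, -6.04, -14.09, -22.14, -30.19]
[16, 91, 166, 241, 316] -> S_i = 16 + 75*i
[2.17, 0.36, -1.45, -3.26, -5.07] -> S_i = 2.17 + -1.81*i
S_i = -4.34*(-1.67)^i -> [-4.34, 7.25, -12.1, 20.21, -33.76]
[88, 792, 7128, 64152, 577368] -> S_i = 88*9^i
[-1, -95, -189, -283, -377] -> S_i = -1 + -94*i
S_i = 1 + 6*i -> [1, 7, 13, 19, 25]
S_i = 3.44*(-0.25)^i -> [3.44, -0.86, 0.22, -0.05, 0.01]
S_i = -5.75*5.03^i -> [-5.75, -28.92, -145.48, -731.77, -3680.78]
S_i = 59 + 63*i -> [59, 122, 185, 248, 311]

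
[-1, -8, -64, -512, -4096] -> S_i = -1*8^i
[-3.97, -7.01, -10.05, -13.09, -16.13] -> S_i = -3.97 + -3.04*i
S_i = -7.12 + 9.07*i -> [-7.12, 1.95, 11.02, 20.09, 29.16]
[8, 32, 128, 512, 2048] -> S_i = 8*4^i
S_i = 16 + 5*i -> [16, 21, 26, 31, 36]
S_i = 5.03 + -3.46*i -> [5.03, 1.57, -1.89, -5.35, -8.81]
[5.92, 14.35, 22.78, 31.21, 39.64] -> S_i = 5.92 + 8.43*i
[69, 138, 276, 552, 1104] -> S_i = 69*2^i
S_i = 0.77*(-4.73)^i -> [0.77, -3.64, 17.23, -81.48, 385.42]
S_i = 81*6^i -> [81, 486, 2916, 17496, 104976]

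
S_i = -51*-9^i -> [-51, 459, -4131, 37179, -334611]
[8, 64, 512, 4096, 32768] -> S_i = 8*8^i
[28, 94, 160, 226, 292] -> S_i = 28 + 66*i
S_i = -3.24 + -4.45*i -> [-3.24, -7.69, -12.14, -16.59, -21.04]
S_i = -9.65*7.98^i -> [-9.65, -77.01, -614.52, -4903.84, -39132.62]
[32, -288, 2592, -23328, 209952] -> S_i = 32*-9^i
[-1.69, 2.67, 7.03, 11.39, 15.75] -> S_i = -1.69 + 4.36*i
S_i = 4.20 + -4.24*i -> [4.2, -0.04, -4.28, -8.52, -12.76]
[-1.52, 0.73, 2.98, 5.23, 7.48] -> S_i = -1.52 + 2.25*i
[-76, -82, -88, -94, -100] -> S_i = -76 + -6*i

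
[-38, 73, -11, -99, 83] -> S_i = Random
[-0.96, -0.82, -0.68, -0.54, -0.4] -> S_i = -0.96 + 0.14*i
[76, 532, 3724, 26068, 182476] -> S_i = 76*7^i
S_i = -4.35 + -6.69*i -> [-4.35, -11.04, -17.73, -24.42, -31.11]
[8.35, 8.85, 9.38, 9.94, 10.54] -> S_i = 8.35*1.06^i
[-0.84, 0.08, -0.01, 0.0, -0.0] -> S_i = -0.84*(-0.09)^i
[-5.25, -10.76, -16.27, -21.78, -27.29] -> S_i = -5.25 + -5.51*i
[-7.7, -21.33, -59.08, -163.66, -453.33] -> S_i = -7.70*2.77^i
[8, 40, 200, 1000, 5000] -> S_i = 8*5^i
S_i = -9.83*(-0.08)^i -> [-9.83, 0.79, -0.06, 0.01, -0.0]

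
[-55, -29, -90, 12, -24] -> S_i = Random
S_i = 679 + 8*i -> [679, 687, 695, 703, 711]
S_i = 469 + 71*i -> [469, 540, 611, 682, 753]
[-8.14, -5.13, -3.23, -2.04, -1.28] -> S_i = -8.14*0.63^i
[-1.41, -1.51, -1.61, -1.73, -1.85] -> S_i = -1.41*1.07^i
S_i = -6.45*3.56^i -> [-6.45, -22.96, -81.74, -291.01, -1036.0]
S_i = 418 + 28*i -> [418, 446, 474, 502, 530]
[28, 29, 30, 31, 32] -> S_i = 28 + 1*i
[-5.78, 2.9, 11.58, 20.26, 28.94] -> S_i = -5.78 + 8.68*i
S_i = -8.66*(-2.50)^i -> [-8.66, 21.65, -54.12, 135.31, -338.28]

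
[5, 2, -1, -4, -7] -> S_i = 5 + -3*i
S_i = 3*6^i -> [3, 18, 108, 648, 3888]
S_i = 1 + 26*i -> [1, 27, 53, 79, 105]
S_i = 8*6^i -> [8, 48, 288, 1728, 10368]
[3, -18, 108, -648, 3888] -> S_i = 3*-6^i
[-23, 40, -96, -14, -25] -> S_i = Random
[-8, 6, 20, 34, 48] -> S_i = -8 + 14*i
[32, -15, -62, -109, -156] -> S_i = 32 + -47*i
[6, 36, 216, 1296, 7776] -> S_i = 6*6^i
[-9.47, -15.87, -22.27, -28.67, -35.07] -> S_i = -9.47 + -6.40*i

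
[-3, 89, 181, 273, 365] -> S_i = -3 + 92*i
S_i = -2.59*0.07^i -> [-2.59, -0.18, -0.01, -0.0, -0.0]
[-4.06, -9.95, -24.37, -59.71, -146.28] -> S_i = -4.06*2.45^i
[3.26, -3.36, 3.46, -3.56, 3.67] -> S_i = 3.26*(-1.03)^i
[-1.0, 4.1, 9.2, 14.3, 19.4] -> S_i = -1.00 + 5.10*i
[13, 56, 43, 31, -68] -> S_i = Random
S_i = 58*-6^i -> [58, -348, 2088, -12528, 75168]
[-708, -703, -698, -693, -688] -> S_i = -708 + 5*i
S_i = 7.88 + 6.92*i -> [7.88, 14.8, 21.72, 28.64, 35.56]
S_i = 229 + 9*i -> [229, 238, 247, 256, 265]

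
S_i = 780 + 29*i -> [780, 809, 838, 867, 896]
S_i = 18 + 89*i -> [18, 107, 196, 285, 374]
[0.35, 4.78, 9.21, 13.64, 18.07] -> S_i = 0.35 + 4.43*i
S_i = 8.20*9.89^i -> [8.2, 81.1, 802.06, 7932.37, 78451.1]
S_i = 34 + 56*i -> [34, 90, 146, 202, 258]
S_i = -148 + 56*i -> [-148, -92, -36, 20, 76]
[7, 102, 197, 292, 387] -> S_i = 7 + 95*i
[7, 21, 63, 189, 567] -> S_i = 7*3^i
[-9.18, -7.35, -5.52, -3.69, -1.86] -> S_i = -9.18 + 1.83*i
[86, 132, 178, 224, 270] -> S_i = 86 + 46*i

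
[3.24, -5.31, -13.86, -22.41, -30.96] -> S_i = 3.24 + -8.55*i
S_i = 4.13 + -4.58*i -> [4.13, -0.45, -5.03, -9.61, -14.19]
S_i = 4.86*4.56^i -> [4.86, 22.16, 101.06, 460.82, 2101.34]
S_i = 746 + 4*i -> [746, 750, 754, 758, 762]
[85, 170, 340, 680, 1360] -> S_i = 85*2^i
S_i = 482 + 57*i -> [482, 539, 596, 653, 710]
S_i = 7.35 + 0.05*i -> [7.35, 7.4, 7.45, 7.5, 7.55]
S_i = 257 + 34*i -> [257, 291, 325, 359, 393]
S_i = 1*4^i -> [1, 4, 16, 64, 256]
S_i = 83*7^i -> [83, 581, 4067, 28469, 199283]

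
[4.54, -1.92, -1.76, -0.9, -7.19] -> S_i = Random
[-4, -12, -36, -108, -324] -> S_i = -4*3^i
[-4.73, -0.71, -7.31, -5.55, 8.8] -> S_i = Random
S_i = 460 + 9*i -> [460, 469, 478, 487, 496]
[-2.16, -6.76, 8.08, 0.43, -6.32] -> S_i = Random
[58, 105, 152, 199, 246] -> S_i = 58 + 47*i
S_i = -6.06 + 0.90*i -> [-6.06, -5.16, -4.26, -3.36, -2.46]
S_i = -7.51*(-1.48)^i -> [-7.51, 11.11, -16.45, 24.35, -36.03]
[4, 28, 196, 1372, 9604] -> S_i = 4*7^i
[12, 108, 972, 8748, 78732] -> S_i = 12*9^i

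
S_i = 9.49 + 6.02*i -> [9.49, 15.51, 21.53, 27.55, 33.57]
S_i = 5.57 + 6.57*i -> [5.57, 12.14, 18.71, 25.28, 31.85]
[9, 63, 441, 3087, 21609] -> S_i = 9*7^i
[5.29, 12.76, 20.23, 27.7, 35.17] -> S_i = 5.29 + 7.47*i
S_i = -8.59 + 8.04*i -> [-8.59, -0.55, 7.49, 15.53, 23.57]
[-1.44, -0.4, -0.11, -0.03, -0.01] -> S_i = -1.44*0.28^i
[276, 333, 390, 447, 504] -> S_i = 276 + 57*i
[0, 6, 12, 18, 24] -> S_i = 0 + 6*i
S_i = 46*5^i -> [46, 230, 1150, 5750, 28750]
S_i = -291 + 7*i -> [-291, -284, -277, -270, -263]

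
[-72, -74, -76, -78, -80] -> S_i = -72 + -2*i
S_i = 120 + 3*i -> [120, 123, 126, 129, 132]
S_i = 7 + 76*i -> [7, 83, 159, 235, 311]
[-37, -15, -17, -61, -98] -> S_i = Random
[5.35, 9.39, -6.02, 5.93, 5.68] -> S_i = Random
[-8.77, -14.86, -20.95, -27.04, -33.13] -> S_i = -8.77 + -6.09*i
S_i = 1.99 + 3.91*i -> [1.99, 5.9, 9.81, 13.72, 17.63]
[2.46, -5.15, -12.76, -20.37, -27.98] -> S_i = 2.46 + -7.61*i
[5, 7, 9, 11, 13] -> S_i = 5 + 2*i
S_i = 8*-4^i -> [8, -32, 128, -512, 2048]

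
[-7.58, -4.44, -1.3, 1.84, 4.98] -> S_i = -7.58 + 3.14*i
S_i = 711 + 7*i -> [711, 718, 725, 732, 739]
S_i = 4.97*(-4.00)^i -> [4.97, -19.88, 79.52, -318.08, 1272.32]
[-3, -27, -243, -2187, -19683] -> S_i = -3*9^i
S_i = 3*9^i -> [3, 27, 243, 2187, 19683]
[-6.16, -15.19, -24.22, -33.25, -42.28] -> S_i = -6.16 + -9.03*i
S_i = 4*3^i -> [4, 12, 36, 108, 324]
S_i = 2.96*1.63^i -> [2.96, 4.82, 7.86, 12.82, 20.89]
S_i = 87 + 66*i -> [87, 153, 219, 285, 351]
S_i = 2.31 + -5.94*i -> [2.31, -3.63, -9.57, -15.51, -21.45]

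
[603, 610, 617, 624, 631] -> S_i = 603 + 7*i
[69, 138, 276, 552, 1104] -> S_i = 69*2^i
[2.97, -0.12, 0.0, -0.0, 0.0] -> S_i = 2.97*(-0.04)^i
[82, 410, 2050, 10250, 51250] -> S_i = 82*5^i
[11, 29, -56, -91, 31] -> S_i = Random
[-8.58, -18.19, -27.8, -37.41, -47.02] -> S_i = -8.58 + -9.61*i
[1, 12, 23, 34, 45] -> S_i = 1 + 11*i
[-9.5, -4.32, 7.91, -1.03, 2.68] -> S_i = Random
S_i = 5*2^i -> [5, 10, 20, 40, 80]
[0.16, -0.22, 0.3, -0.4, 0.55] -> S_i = 0.16*(-1.36)^i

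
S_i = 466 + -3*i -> [466, 463, 460, 457, 454]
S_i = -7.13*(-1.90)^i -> [-7.13, 13.55, -25.74, 48.9, -92.92]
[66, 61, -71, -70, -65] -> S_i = Random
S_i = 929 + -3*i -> [929, 926, 923, 920, 917]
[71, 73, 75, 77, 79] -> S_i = 71 + 2*i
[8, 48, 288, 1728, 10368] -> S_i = 8*6^i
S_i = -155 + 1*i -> [-155, -154, -153, -152, -151]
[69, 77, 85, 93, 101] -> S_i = 69 + 8*i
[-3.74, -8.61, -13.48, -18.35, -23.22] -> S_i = -3.74 + -4.87*i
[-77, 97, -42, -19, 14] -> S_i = Random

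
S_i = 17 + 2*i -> [17, 19, 21, 23, 25]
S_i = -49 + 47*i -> [-49, -2, 45, 92, 139]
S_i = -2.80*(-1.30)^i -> [-2.8, 3.64, -4.73, 6.15, -8.0]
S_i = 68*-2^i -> [68, -136, 272, -544, 1088]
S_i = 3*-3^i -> [3, -9, 27, -81, 243]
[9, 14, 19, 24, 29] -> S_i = 9 + 5*i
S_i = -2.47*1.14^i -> [-2.47, -2.82, -3.21, -3.66, -4.17]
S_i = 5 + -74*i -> [5, -69, -143, -217, -291]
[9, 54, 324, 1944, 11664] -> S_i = 9*6^i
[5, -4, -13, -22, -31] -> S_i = 5 + -9*i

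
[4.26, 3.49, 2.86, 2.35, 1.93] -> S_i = 4.26*0.82^i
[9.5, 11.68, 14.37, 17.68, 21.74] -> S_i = 9.50*1.23^i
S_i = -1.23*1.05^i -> [-1.23, -1.29, -1.36, -1.42, -1.5]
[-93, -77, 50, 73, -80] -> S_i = Random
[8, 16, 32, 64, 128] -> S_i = 8*2^i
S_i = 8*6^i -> [8, 48, 288, 1728, 10368]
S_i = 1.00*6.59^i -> [1.0, 6.59, 43.43, 286.19, 1886.0]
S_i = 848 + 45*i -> [848, 893, 938, 983, 1028]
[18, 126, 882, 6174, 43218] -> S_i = 18*7^i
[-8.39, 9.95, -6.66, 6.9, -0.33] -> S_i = Random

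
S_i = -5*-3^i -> [-5, 15, -45, 135, -405]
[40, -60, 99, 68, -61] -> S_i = Random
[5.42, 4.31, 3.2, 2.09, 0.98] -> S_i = 5.42 + -1.11*i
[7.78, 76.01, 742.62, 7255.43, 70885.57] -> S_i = 7.78*9.77^i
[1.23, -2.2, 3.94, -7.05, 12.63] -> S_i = 1.23*(-1.79)^i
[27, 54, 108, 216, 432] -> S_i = 27*2^i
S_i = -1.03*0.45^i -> [-1.03, -0.46, -0.21, -0.09, -0.04]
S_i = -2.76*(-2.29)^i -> [-2.76, 6.32, -14.47, 33.14, -75.9]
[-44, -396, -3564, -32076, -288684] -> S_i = -44*9^i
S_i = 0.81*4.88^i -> [0.81, 3.95, 19.29, 94.13, 459.37]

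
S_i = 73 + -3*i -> [73, 70, 67, 64, 61]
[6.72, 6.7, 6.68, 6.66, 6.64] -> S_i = 6.72 + -0.02*i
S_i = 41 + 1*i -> [41, 42, 43, 44, 45]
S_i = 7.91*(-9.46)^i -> [7.91, -74.83, 707.88, -6696.53, 63349.18]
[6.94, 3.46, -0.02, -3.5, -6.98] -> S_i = 6.94 + -3.48*i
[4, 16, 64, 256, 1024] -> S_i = 4*4^i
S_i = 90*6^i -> [90, 540, 3240, 19440, 116640]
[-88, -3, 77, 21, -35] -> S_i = Random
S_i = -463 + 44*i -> [-463, -419, -375, -331, -287]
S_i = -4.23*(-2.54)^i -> [-4.23, 10.74, -27.29, 69.32, -176.07]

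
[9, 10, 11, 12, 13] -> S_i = 9 + 1*i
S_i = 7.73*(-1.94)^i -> [7.73, -15.0, 29.09, -56.44, 109.49]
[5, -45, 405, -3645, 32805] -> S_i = 5*-9^i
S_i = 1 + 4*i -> [1, 5, 9, 13, 17]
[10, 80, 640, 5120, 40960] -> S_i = 10*8^i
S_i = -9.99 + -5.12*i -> [-9.99, -15.11, -20.23, -25.35, -30.47]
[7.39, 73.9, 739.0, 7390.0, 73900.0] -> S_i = 7.39*10.00^i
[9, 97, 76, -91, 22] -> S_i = Random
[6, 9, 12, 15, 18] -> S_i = 6 + 3*i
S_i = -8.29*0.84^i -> [-8.29, -6.96, -5.85, -4.91, -4.13]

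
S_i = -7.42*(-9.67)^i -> [-7.42, 71.75, -693.84, 6709.39, -64879.84]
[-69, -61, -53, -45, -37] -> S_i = -69 + 8*i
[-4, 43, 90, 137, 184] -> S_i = -4 + 47*i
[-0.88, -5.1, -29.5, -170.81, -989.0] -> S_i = -0.88*5.79^i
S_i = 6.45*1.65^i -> [6.45, 10.64, 17.56, 28.97, 47.81]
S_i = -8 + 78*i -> [-8, 70, 148, 226, 304]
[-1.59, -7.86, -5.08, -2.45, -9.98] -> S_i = Random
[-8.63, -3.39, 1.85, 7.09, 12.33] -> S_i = -8.63 + 5.24*i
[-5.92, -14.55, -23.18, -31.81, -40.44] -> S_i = -5.92 + -8.63*i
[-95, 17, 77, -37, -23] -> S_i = Random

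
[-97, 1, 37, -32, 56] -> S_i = Random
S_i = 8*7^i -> [8, 56, 392, 2744, 19208]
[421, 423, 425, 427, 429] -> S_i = 421 + 2*i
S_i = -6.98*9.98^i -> [-6.98, -69.66, -695.21, -6938.2, -69243.27]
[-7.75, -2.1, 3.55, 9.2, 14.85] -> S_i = -7.75 + 5.65*i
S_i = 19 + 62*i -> [19, 81, 143, 205, 267]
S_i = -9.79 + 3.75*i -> [-9.79, -6.04, -2.29, 1.46, 5.21]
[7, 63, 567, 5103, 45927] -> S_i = 7*9^i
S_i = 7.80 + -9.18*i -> [7.8, -1.38, -10.56, -19.74, -28.92]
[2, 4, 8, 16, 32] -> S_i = 2*2^i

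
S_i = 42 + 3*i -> [42, 45, 48, 51, 54]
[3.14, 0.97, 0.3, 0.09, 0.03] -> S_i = 3.14*0.31^i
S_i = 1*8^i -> [1, 8, 64, 512, 4096]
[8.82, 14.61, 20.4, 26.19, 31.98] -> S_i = 8.82 + 5.79*i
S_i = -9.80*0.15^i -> [-9.8, -1.47, -0.22, -0.03, -0.0]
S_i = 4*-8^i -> [4, -32, 256, -2048, 16384]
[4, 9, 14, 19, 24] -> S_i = 4 + 5*i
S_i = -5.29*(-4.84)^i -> [-5.29, 25.6, -123.92, 599.78, -2902.93]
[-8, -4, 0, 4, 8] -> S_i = -8 + 4*i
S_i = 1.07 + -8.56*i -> [1.07, -7.49, -16.05, -24.61, -33.17]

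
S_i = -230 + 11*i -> [-230, -219, -208, -197, -186]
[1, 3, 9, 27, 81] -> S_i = 1*3^i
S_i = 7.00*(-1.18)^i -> [7.0, -8.26, 9.75, -11.5, 13.57]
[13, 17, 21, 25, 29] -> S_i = 13 + 4*i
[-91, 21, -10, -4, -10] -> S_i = Random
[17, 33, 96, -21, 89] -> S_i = Random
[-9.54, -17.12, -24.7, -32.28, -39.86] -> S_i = -9.54 + -7.58*i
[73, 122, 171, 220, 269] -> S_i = 73 + 49*i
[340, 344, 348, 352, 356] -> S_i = 340 + 4*i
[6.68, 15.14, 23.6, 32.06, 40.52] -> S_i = 6.68 + 8.46*i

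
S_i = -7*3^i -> [-7, -21, -63, -189, -567]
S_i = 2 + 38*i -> [2, 40, 78, 116, 154]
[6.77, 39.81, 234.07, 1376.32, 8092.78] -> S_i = 6.77*5.88^i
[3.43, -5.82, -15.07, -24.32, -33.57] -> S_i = 3.43 + -9.25*i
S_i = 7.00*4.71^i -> [7.0, 32.97, 155.29, 731.41, 3444.94]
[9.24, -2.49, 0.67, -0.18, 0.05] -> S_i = 9.24*(-0.27)^i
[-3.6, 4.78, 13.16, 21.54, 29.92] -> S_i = -3.60 + 8.38*i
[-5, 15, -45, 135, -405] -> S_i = -5*-3^i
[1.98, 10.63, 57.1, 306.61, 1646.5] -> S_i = 1.98*5.37^i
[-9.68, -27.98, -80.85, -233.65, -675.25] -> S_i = -9.68*2.89^i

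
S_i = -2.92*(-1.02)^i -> [-2.92, 2.98, -3.04, 3.1, -3.16]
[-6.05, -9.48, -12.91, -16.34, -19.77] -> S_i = -6.05 + -3.43*i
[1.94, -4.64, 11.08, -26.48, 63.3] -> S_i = 1.94*(-2.39)^i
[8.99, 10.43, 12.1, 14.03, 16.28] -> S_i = 8.99*1.16^i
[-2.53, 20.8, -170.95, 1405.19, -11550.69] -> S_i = -2.53*(-8.22)^i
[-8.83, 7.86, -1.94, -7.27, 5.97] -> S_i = Random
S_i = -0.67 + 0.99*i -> [-0.67, 0.32, 1.31, 2.3, 3.29]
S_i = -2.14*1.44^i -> [-2.14, -3.08, -4.44, -6.39, -9.2]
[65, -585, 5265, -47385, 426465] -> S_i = 65*-9^i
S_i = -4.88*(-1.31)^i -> [-4.88, 6.39, -8.37, 10.97, -14.37]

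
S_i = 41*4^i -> [41, 164, 656, 2624, 10496]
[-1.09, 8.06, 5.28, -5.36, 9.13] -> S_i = Random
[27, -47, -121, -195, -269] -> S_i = 27 + -74*i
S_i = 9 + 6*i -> [9, 15, 21, 27, 33]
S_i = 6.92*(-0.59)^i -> [6.92, -4.08, 2.41, -1.42, 0.84]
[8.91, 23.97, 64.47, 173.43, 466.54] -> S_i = 8.91*2.69^i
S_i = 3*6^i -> [3, 18, 108, 648, 3888]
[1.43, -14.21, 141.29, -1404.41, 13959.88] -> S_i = 1.43*(-9.94)^i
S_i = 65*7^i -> [65, 455, 3185, 22295, 156065]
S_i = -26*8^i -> [-26, -208, -1664, -13312, -106496]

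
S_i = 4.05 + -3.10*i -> [4.05, 0.95, -2.15, -5.25, -8.35]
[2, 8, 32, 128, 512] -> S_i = 2*4^i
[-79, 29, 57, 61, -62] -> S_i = Random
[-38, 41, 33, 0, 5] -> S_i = Random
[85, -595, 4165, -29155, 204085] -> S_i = 85*-7^i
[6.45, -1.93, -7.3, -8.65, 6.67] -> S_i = Random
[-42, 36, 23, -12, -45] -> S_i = Random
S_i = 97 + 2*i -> [97, 99, 101, 103, 105]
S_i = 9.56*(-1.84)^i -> [9.56, -17.59, 32.37, -59.55, 109.58]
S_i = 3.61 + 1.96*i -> [3.61, 5.57, 7.53, 9.49, 11.45]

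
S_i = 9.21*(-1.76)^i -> [9.21, -16.21, 28.53, -50.21, 88.37]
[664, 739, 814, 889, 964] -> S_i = 664 + 75*i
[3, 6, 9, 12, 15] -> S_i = 3 + 3*i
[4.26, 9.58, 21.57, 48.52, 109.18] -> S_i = 4.26*2.25^i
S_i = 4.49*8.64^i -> [4.49, 38.79, 335.18, 2895.93, 25020.81]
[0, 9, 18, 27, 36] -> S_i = 0 + 9*i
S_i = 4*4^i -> [4, 16, 64, 256, 1024]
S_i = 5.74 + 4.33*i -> [5.74, 10.07, 14.4, 18.73, 23.06]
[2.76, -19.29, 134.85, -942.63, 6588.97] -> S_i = 2.76*(-6.99)^i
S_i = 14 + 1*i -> [14, 15, 16, 17, 18]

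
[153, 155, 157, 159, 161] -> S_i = 153 + 2*i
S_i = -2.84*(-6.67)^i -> [-2.84, 18.94, -126.35, 842.74, -5621.1]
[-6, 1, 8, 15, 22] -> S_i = -6 + 7*i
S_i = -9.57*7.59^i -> [-9.57, -72.64, -551.31, -4184.44, -31759.89]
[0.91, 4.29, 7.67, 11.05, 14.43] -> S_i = 0.91 + 3.38*i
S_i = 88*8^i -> [88, 704, 5632, 45056, 360448]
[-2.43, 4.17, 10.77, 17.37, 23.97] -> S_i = -2.43 + 6.60*i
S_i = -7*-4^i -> [-7, 28, -112, 448, -1792]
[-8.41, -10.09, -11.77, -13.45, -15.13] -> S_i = -8.41 + -1.68*i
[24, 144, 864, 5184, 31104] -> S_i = 24*6^i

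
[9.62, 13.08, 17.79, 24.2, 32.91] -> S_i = 9.62*1.36^i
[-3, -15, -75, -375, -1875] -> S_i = -3*5^i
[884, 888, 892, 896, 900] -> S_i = 884 + 4*i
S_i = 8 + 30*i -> [8, 38, 68, 98, 128]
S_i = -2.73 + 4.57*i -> [-2.73, 1.84, 6.41, 10.98, 15.55]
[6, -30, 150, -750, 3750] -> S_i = 6*-5^i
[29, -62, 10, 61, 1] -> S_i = Random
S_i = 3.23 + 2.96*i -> [3.23, 6.19, 9.15, 12.11, 15.07]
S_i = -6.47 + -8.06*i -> [-6.47, -14.53, -22.59, -30.65, -38.71]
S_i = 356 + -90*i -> [356, 266, 176, 86, -4]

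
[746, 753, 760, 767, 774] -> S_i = 746 + 7*i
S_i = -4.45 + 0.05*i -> [-4.45, -4.4, -4.35, -4.3, -4.25]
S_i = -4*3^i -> [-4, -12, -36, -108, -324]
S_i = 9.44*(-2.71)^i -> [9.44, -25.58, 69.33, -187.88, 509.15]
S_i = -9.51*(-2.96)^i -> [-9.51, 28.15, -83.32, 246.64, -730.04]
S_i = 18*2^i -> [18, 36, 72, 144, 288]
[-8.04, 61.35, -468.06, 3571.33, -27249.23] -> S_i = -8.04*(-7.63)^i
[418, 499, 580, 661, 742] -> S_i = 418 + 81*i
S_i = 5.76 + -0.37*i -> [5.76, 5.39, 5.02, 4.65, 4.28]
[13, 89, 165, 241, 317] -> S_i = 13 + 76*i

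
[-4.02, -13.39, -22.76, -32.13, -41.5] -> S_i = -4.02 + -9.37*i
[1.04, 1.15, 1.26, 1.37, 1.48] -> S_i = 1.04 + 0.11*i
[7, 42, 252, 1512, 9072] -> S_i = 7*6^i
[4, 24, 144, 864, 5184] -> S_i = 4*6^i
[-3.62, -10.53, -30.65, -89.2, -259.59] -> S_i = -3.62*2.91^i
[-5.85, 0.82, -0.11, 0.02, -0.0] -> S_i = -5.85*(-0.14)^i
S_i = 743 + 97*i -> [743, 840, 937, 1034, 1131]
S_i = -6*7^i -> [-6, -42, -294, -2058, -14406]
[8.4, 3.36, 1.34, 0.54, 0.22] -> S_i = 8.40*0.40^i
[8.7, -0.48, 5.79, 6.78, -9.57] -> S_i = Random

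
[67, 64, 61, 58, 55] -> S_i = 67 + -3*i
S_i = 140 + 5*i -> [140, 145, 150, 155, 160]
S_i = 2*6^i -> [2, 12, 72, 432, 2592]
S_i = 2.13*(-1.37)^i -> [2.13, -2.92, 4.0, -5.48, 7.5]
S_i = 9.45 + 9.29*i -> [9.45, 18.74, 28.03, 37.32, 46.61]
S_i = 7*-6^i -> [7, -42, 252, -1512, 9072]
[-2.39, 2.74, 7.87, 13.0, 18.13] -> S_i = -2.39 + 5.13*i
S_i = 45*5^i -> [45, 225, 1125, 5625, 28125]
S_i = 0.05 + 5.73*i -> [0.05, 5.78, 11.51, 17.24, 22.97]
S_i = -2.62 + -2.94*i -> [-2.62, -5.56, -8.5, -11.44, -14.38]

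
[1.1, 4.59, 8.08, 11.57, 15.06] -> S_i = 1.10 + 3.49*i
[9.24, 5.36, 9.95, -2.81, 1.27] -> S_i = Random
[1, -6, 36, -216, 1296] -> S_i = 1*-6^i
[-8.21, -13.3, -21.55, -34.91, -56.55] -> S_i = -8.21*1.62^i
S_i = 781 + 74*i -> [781, 855, 929, 1003, 1077]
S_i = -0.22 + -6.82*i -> [-0.22, -7.04, -13.86, -20.68, -27.5]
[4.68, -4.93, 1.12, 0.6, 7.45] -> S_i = Random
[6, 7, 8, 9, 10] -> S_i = 6 + 1*i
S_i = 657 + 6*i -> [657, 663, 669, 675, 681]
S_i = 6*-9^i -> [6, -54, 486, -4374, 39366]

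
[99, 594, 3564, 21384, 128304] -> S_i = 99*6^i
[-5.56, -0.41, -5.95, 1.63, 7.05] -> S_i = Random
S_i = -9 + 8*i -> [-9, -1, 7, 15, 23]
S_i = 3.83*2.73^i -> [3.83, 10.46, 28.54, 77.93, 212.74]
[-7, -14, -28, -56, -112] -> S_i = -7*2^i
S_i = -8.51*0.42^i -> [-8.51, -3.57, -1.5, -0.63, -0.26]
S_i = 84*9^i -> [84, 756, 6804, 61236, 551124]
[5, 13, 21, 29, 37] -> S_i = 5 + 8*i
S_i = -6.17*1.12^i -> [-6.17, -6.91, -7.74, -8.67, -9.71]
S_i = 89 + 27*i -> [89, 116, 143, 170, 197]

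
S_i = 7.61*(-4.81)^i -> [7.61, -36.6, 176.07, -846.88, 4073.47]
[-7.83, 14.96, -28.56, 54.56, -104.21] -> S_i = -7.83*(-1.91)^i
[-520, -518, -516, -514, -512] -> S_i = -520 + 2*i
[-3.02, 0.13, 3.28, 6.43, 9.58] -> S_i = -3.02 + 3.15*i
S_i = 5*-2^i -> [5, -10, 20, -40, 80]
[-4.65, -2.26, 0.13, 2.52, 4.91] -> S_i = -4.65 + 2.39*i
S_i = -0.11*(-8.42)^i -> [-0.11, 0.93, -7.8, 65.66, -552.89]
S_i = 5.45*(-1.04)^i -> [5.45, -5.67, 5.89, -6.13, 6.38]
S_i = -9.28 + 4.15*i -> [-9.28, -5.13, -0.98, 3.17, 7.32]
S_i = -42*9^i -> [-42, -378, -3402, -30618, -275562]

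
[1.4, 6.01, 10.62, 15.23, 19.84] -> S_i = 1.40 + 4.61*i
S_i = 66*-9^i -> [66, -594, 5346, -48114, 433026]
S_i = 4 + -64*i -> [4, -60, -124, -188, -252]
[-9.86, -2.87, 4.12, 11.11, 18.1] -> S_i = -9.86 + 6.99*i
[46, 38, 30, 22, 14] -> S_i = 46 + -8*i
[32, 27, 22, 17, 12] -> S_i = 32 + -5*i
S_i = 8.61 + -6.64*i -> [8.61, 1.97, -4.67, -11.31, -17.95]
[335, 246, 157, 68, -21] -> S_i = 335 + -89*i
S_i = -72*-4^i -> [-72, 288, -1152, 4608, -18432]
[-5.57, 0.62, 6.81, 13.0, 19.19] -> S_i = -5.57 + 6.19*i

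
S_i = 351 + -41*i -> [351, 310, 269, 228, 187]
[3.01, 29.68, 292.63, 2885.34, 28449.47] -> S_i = 3.01*9.86^i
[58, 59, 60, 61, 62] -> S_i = 58 + 1*i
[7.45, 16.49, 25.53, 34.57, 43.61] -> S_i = 7.45 + 9.04*i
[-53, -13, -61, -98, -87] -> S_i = Random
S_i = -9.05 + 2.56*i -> [-9.05, -6.49, -3.93, -1.37, 1.19]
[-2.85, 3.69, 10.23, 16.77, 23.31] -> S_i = -2.85 + 6.54*i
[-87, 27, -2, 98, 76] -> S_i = Random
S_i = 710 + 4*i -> [710, 714, 718, 722, 726]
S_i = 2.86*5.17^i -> [2.86, 14.79, 76.44, 395.22, 2043.28]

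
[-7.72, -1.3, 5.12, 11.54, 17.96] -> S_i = -7.72 + 6.42*i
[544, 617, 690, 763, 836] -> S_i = 544 + 73*i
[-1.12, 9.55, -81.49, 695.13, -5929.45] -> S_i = -1.12*(-8.53)^i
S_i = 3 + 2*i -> [3, 5, 7, 9, 11]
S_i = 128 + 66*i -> [128, 194, 260, 326, 392]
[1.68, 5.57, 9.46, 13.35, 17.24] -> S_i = 1.68 + 3.89*i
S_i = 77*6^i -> [77, 462, 2772, 16632, 99792]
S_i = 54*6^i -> [54, 324, 1944, 11664, 69984]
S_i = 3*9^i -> [3, 27, 243, 2187, 19683]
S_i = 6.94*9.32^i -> [6.94, 64.68, 602.83, 5618.33, 52362.83]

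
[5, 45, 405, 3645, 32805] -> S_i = 5*9^i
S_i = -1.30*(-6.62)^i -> [-1.3, 8.61, -56.97, 377.15, -2496.75]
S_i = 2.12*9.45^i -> [2.12, 20.03, 189.32, 1789.09, 16906.87]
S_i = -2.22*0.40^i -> [-2.22, -0.89, -0.36, -0.14, -0.06]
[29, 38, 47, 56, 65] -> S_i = 29 + 9*i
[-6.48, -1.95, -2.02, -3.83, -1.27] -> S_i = Random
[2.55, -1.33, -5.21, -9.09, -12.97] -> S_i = 2.55 + -3.88*i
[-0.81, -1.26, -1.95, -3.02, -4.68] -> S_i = -0.81*1.55^i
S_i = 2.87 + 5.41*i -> [2.87, 8.28, 13.69, 19.1, 24.51]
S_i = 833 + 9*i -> [833, 842, 851, 860, 869]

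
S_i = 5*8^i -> [5, 40, 320, 2560, 20480]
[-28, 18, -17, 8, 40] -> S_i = Random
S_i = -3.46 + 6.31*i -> [-3.46, 2.85, 9.16, 15.47, 21.78]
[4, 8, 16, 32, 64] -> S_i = 4*2^i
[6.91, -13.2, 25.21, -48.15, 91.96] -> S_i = 6.91*(-1.91)^i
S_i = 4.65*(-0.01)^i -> [4.65, -0.05, 0.0, -0.0, 0.0]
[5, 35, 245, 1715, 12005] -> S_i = 5*7^i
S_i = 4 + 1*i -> [4, 5, 6, 7, 8]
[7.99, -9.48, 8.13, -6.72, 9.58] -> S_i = Random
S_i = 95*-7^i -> [95, -665, 4655, -32585, 228095]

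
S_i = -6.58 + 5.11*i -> [-6.58, -1.47, 3.64, 8.75, 13.86]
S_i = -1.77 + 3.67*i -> [-1.77, 1.9, 5.57, 9.24, 12.91]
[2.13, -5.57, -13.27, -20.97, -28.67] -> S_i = 2.13 + -7.70*i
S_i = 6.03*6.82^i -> [6.03, 41.12, 280.47, 1912.8, 13045.32]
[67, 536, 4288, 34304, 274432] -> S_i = 67*8^i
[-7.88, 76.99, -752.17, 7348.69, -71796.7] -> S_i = -7.88*(-9.77)^i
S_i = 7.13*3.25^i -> [7.13, 23.17, 75.31, 244.76, 795.47]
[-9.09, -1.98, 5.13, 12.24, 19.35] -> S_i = -9.09 + 7.11*i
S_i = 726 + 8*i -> [726, 734, 742, 750, 758]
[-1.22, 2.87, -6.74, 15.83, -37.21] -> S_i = -1.22*(-2.35)^i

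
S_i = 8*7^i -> [8, 56, 392, 2744, 19208]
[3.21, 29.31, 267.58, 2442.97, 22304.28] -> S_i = 3.21*9.13^i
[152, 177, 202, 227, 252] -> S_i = 152 + 25*i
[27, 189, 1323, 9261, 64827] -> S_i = 27*7^i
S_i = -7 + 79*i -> [-7, 72, 151, 230, 309]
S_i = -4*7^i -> [-4, -28, -196, -1372, -9604]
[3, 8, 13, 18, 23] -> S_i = 3 + 5*i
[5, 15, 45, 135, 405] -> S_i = 5*3^i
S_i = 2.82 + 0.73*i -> [2.82, 3.55, 4.28, 5.01, 5.74]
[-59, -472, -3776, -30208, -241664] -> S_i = -59*8^i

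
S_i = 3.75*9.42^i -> [3.75, 35.33, 332.76, 3134.61, 29528.06]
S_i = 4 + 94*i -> [4, 98, 192, 286, 380]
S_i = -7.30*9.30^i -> [-7.3, -67.89, -631.38, -5871.81, -54607.8]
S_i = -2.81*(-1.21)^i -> [-2.81, 3.4, -4.11, 4.98, -6.02]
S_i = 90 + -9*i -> [90, 81, 72, 63, 54]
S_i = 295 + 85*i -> [295, 380, 465, 550, 635]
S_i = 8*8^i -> [8, 64, 512, 4096, 32768]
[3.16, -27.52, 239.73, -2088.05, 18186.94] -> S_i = 3.16*(-8.71)^i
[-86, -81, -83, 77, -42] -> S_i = Random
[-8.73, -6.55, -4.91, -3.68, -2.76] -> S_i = -8.73*0.75^i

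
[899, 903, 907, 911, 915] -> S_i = 899 + 4*i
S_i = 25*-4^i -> [25, -100, 400, -1600, 6400]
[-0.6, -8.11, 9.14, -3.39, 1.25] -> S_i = Random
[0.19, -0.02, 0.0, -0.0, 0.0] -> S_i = 0.19*(-0.13)^i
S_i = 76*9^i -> [76, 684, 6156, 55404, 498636]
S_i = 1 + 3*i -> [1, 4, 7, 10, 13]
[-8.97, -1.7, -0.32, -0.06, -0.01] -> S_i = -8.97*0.19^i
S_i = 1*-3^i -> [1, -3, 9, -27, 81]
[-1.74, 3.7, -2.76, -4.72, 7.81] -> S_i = Random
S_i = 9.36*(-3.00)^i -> [9.36, -28.08, 84.24, -252.72, 758.16]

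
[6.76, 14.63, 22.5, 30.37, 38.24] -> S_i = 6.76 + 7.87*i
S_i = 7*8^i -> [7, 56, 448, 3584, 28672]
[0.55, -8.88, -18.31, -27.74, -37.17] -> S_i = 0.55 + -9.43*i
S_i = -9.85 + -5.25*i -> [-9.85, -15.1, -20.35, -25.6, -30.85]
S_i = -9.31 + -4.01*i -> [-9.31, -13.32, -17.33, -21.34, -25.35]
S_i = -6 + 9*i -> [-6, 3, 12, 21, 30]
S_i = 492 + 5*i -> [492, 497, 502, 507, 512]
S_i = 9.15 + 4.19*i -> [9.15, 13.34, 17.53, 21.72, 25.91]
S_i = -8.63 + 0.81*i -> [-8.63, -7.82, -7.01, -6.2, -5.39]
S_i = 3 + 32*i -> [3, 35, 67, 99, 131]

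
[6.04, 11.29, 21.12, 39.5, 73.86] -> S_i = 6.04*1.87^i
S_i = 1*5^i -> [1, 5, 25, 125, 625]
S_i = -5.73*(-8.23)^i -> [-5.73, 47.16, -388.11, 3194.14, -26287.78]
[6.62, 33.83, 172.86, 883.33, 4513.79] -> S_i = 6.62*5.11^i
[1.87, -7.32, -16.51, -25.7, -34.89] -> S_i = 1.87 + -9.19*i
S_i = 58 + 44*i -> [58, 102, 146, 190, 234]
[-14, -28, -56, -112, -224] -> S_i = -14*2^i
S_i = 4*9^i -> [4, 36, 324, 2916, 26244]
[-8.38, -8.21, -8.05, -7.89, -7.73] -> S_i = -8.38*0.98^i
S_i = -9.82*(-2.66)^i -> [-9.82, 26.12, -69.48, 184.82, -491.63]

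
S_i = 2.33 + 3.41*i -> [2.33, 5.74, 9.15, 12.56, 15.97]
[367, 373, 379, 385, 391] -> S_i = 367 + 6*i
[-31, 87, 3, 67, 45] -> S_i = Random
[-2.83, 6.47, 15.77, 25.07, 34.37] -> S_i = -2.83 + 9.30*i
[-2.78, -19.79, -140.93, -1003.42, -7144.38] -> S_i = -2.78*7.12^i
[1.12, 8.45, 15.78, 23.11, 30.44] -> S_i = 1.12 + 7.33*i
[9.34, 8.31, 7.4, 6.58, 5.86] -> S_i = 9.34*0.89^i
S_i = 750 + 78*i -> [750, 828, 906, 984, 1062]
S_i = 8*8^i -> [8, 64, 512, 4096, 32768]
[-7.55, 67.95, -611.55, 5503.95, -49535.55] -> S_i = -7.55*(-9.00)^i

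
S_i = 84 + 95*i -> [84, 179, 274, 369, 464]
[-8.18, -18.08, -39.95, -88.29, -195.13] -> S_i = -8.18*2.21^i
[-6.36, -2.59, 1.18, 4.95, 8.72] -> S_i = -6.36 + 3.77*i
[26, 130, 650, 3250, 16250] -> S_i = 26*5^i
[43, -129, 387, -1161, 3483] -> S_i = 43*-3^i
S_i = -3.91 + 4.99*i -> [-3.91, 1.08, 6.07, 11.06, 16.05]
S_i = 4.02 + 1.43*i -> [4.02, 5.45, 6.88, 8.31, 9.74]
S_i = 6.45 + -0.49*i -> [6.45, 5.96, 5.47, 4.98, 4.49]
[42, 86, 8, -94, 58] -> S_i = Random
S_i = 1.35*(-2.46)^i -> [1.35, -3.32, 8.17, -20.1, 49.44]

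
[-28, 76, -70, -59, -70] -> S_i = Random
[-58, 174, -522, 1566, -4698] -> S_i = -58*-3^i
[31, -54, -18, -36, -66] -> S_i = Random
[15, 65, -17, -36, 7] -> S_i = Random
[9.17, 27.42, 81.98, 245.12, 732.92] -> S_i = 9.17*2.99^i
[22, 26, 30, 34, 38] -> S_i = 22 + 4*i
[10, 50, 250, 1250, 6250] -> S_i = 10*5^i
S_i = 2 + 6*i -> [2, 8, 14, 20, 26]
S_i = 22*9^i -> [22, 198, 1782, 16038, 144342]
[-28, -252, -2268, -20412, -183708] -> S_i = -28*9^i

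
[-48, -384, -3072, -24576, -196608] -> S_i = -48*8^i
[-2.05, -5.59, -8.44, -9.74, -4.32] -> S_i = Random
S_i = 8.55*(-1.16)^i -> [8.55, -9.92, 11.5, -13.35, 15.48]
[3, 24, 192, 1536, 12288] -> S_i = 3*8^i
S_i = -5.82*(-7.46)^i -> [-5.82, 43.42, -323.89, 2416.24, -18025.13]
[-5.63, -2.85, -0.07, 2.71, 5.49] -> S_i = -5.63 + 2.78*i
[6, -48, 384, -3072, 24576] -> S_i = 6*-8^i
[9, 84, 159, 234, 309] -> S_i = 9 + 75*i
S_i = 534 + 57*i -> [534, 591, 648, 705, 762]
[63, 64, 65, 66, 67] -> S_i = 63 + 1*i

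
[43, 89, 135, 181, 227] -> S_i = 43 + 46*i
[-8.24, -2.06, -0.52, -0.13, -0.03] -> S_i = -8.24*0.25^i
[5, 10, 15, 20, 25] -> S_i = 5 + 5*i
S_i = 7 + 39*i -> [7, 46, 85, 124, 163]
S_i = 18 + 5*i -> [18, 23, 28, 33, 38]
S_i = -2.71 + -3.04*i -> [-2.71, -5.75, -8.79, -11.83, -14.87]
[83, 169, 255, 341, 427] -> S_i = 83 + 86*i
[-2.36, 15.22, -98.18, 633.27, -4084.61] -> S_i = -2.36*(-6.45)^i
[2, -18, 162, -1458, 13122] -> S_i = 2*-9^i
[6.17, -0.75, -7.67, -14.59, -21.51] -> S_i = 6.17 + -6.92*i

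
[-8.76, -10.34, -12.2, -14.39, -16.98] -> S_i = -8.76*1.18^i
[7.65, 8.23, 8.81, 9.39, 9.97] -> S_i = 7.65 + 0.58*i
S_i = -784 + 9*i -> [-784, -775, -766, -757, -748]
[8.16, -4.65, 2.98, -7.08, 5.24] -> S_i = Random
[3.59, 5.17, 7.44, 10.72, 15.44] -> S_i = 3.59*1.44^i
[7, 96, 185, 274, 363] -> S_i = 7 + 89*i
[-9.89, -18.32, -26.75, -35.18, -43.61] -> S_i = -9.89 + -8.43*i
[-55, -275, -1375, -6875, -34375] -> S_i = -55*5^i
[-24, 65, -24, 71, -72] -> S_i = Random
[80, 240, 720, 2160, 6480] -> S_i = 80*3^i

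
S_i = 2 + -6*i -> [2, -4, -10, -16, -22]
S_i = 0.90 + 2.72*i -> [0.9, 3.62, 6.34, 9.06, 11.78]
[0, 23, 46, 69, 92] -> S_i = 0 + 23*i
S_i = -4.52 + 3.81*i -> [-4.52, -0.71, 3.1, 6.91, 10.72]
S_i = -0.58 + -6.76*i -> [-0.58, -7.34, -14.1, -20.86, -27.62]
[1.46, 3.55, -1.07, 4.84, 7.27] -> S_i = Random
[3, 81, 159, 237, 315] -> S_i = 3 + 78*i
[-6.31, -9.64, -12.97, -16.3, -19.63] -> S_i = -6.31 + -3.33*i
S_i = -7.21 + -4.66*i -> [-7.21, -11.87, -16.53, -21.19, -25.85]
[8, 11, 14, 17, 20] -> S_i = 8 + 3*i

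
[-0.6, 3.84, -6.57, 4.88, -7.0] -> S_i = Random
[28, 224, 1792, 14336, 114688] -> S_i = 28*8^i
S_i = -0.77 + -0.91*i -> [-0.77, -1.68, -2.59, -3.5, -4.41]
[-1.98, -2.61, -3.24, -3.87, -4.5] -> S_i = -1.98 + -0.63*i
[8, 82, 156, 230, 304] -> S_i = 8 + 74*i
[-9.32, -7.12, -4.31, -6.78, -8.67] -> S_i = Random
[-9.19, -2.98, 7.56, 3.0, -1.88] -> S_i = Random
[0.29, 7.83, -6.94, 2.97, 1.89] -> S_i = Random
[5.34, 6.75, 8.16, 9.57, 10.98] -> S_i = 5.34 + 1.41*i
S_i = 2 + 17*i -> [2, 19, 36, 53, 70]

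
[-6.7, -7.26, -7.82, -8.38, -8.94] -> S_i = -6.70 + -0.56*i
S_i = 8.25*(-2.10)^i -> [8.25, -17.32, 36.38, -76.4, 160.45]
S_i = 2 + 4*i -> [2, 6, 10, 14, 18]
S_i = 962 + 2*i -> [962, 964, 966, 968, 970]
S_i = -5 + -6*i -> [-5, -11, -17, -23, -29]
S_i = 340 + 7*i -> [340, 347, 354, 361, 368]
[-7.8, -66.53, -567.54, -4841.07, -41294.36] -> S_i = -7.80*8.53^i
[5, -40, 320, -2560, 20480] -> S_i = 5*-8^i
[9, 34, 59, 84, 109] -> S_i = 9 + 25*i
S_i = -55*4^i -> [-55, -220, -880, -3520, -14080]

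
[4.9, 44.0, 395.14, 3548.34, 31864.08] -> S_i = 4.90*8.98^i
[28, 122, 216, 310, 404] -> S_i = 28 + 94*i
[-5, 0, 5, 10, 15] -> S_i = -5 + 5*i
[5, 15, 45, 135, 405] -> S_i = 5*3^i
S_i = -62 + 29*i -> [-62, -33, -4, 25, 54]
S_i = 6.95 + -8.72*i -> [6.95, -1.77, -10.49, -19.21, -27.93]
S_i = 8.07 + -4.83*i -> [8.07, 3.24, -1.59, -6.42, -11.25]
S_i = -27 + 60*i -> [-27, 33, 93, 153, 213]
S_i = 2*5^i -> [2, 10, 50, 250, 1250]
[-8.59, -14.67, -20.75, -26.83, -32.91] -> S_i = -8.59 + -6.08*i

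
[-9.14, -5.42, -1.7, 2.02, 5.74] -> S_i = -9.14 + 3.72*i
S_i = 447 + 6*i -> [447, 453, 459, 465, 471]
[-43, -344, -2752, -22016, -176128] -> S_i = -43*8^i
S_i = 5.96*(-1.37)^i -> [5.96, -8.17, 11.19, -15.33, 21.0]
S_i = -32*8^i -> [-32, -256, -2048, -16384, -131072]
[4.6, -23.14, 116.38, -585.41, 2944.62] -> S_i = 4.60*(-5.03)^i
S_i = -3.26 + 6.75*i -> [-3.26, 3.49, 10.24, 16.99, 23.74]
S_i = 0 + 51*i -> [0, 51, 102, 153, 204]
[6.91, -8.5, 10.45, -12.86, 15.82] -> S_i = 6.91*(-1.23)^i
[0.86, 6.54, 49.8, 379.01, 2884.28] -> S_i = 0.86*7.61^i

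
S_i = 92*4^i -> [92, 368, 1472, 5888, 23552]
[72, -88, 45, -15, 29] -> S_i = Random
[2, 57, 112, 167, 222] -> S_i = 2 + 55*i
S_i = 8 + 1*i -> [8, 9, 10, 11, 12]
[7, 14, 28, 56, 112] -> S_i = 7*2^i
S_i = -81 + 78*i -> [-81, -3, 75, 153, 231]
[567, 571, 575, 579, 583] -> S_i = 567 + 4*i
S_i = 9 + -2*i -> [9, 7, 5, 3, 1]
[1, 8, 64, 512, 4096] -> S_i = 1*8^i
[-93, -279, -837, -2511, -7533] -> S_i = -93*3^i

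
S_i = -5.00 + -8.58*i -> [-5.0, -13.58, -22.16, -30.74, -39.32]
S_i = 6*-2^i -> [6, -12, 24, -48, 96]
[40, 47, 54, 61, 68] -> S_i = 40 + 7*i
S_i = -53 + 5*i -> [-53, -48, -43, -38, -33]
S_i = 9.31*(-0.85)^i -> [9.31, -7.91, 6.73, -5.72, 4.86]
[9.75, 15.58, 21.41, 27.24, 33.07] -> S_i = 9.75 + 5.83*i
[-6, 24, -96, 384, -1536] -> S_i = -6*-4^i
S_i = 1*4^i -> [1, 4, 16, 64, 256]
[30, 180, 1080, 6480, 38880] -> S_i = 30*6^i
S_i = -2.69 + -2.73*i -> [-2.69, -5.42, -8.15, -10.88, -13.61]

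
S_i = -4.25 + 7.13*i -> [-4.25, 2.88, 10.01, 17.14, 24.27]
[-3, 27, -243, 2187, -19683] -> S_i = -3*-9^i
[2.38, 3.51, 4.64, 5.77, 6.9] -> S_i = 2.38 + 1.13*i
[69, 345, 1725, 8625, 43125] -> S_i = 69*5^i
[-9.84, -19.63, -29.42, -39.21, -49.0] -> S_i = -9.84 + -9.79*i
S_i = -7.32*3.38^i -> [-7.32, -24.74, -83.63, -282.66, -955.38]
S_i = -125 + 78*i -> [-125, -47, 31, 109, 187]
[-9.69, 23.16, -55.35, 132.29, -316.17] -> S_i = -9.69*(-2.39)^i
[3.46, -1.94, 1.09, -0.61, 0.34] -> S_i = 3.46*(-0.56)^i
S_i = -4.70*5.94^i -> [-4.7, -27.92, -165.83, -985.05, -5851.18]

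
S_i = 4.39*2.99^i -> [4.39, 13.13, 39.25, 117.35, 350.87]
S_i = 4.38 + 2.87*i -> [4.38, 7.25, 10.12, 12.99, 15.86]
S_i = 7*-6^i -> [7, -42, 252, -1512, 9072]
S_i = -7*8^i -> [-7, -56, -448, -3584, -28672]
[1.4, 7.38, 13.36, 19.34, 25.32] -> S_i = 1.40 + 5.98*i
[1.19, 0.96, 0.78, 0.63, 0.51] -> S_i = 1.19*0.81^i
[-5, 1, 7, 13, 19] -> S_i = -5 + 6*i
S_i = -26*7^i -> [-26, -182, -1274, -8918, -62426]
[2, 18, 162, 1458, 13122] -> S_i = 2*9^i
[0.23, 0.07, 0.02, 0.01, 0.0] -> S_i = 0.23*0.31^i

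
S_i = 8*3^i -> [8, 24, 72, 216, 648]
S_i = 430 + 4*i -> [430, 434, 438, 442, 446]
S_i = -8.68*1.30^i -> [-8.68, -11.28, -14.67, -19.07, -24.79]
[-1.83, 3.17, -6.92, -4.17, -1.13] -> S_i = Random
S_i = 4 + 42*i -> [4, 46, 88, 130, 172]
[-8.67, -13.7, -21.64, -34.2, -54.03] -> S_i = -8.67*1.58^i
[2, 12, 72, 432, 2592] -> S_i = 2*6^i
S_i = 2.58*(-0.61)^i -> [2.58, -1.57, 0.96, -0.59, 0.36]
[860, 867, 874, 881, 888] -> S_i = 860 + 7*i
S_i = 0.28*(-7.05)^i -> [0.28, -1.97, 13.92, -98.11, 691.69]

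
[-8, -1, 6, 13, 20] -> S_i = -8 + 7*i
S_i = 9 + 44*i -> [9, 53, 97, 141, 185]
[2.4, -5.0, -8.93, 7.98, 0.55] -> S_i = Random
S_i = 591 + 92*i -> [591, 683, 775, 867, 959]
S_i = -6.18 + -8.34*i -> [-6.18, -14.52, -22.86, -31.2, -39.54]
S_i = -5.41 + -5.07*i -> [-5.41, -10.48, -15.55, -20.62, -25.69]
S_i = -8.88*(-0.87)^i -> [-8.88, 7.73, -6.72, 5.85, -5.09]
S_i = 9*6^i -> [9, 54, 324, 1944, 11664]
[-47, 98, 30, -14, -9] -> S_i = Random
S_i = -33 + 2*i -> [-33, -31, -29, -27, -25]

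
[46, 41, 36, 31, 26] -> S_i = 46 + -5*i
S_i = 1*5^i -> [1, 5, 25, 125, 625]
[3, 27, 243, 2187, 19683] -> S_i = 3*9^i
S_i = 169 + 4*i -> [169, 173, 177, 181, 185]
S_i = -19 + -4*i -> [-19, -23, -27, -31, -35]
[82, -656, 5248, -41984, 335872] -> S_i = 82*-8^i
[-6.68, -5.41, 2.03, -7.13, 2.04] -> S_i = Random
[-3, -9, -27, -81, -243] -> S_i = -3*3^i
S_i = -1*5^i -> [-1, -5, -25, -125, -625]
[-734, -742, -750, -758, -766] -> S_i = -734 + -8*i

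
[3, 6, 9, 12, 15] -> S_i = 3 + 3*i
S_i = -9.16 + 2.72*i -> [-9.16, -6.44, -3.72, -1.0, 1.72]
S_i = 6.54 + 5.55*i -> [6.54, 12.09, 17.64, 23.19, 28.74]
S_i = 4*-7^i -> [4, -28, 196, -1372, 9604]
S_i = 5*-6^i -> [5, -30, 180, -1080, 6480]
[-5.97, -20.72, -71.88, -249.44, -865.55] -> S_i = -5.97*3.47^i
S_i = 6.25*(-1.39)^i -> [6.25, -8.69, 12.08, -16.79, 23.33]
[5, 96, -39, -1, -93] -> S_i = Random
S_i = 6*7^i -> [6, 42, 294, 2058, 14406]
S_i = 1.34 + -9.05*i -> [1.34, -7.71, -16.76, -25.81, -34.86]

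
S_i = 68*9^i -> [68, 612, 5508, 49572, 446148]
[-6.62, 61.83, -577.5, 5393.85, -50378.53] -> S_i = -6.62*(-9.34)^i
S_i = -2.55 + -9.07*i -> [-2.55, -11.62, -20.69, -29.76, -38.83]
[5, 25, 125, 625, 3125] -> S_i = 5*5^i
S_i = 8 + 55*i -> [8, 63, 118, 173, 228]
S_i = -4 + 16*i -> [-4, 12, 28, 44, 60]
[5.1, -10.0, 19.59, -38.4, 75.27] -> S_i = 5.10*(-1.96)^i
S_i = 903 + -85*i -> [903, 818, 733, 648, 563]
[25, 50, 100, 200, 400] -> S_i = 25*2^i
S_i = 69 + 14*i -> [69, 83, 97, 111, 125]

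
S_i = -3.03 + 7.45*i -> [-3.03, 4.42, 11.87, 19.32, 26.77]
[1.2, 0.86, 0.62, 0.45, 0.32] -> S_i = 1.20*0.72^i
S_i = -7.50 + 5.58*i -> [-7.5, -1.92, 3.66, 9.24, 14.82]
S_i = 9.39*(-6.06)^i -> [9.39, -56.9, 344.83, -2089.7, 12663.57]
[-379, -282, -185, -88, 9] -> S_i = -379 + 97*i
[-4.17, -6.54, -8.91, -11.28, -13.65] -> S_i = -4.17 + -2.37*i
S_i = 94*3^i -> [94, 282, 846, 2538, 7614]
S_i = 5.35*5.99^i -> [5.35, 32.05, 191.96, 1149.83, 6887.49]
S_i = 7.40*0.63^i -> [7.4, 4.66, 2.94, 1.85, 1.17]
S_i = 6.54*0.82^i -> [6.54, 5.36, 4.4, 3.61, 2.96]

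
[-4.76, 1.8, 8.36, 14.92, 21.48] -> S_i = -4.76 + 6.56*i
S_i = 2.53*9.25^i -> [2.53, 23.4, 216.47, 2002.38, 18521.98]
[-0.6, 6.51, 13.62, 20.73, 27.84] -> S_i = -0.60 + 7.11*i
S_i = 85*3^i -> [85, 255, 765, 2295, 6885]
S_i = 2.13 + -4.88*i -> [2.13, -2.75, -7.63, -12.51, -17.39]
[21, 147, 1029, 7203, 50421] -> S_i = 21*7^i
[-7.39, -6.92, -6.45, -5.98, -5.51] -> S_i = -7.39 + 0.47*i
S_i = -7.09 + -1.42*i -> [-7.09, -8.51, -9.93, -11.35, -12.77]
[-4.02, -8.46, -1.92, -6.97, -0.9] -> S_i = Random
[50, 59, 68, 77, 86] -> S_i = 50 + 9*i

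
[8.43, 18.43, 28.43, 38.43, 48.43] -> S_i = 8.43 + 10.00*i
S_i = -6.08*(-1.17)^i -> [-6.08, 7.11, -8.32, 9.74, -11.39]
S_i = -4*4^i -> [-4, -16, -64, -256, -1024]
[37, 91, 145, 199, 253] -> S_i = 37 + 54*i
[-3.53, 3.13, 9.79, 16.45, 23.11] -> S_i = -3.53 + 6.66*i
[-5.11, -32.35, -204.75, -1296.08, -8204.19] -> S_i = -5.11*6.33^i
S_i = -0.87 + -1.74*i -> [-0.87, -2.61, -4.35, -6.09, -7.83]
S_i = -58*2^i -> [-58, -116, -232, -464, -928]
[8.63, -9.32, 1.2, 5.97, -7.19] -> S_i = Random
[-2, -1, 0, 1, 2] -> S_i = -2 + 1*i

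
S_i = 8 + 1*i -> [8, 9, 10, 11, 12]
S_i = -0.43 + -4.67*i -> [-0.43, -5.1, -9.77, -14.44, -19.11]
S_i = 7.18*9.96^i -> [7.18, 71.51, 712.27, 7094.18, 70658.07]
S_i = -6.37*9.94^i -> [-6.37, -63.32, -629.38, -6256.03, -62184.9]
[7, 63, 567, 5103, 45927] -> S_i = 7*9^i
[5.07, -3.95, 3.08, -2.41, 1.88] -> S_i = 5.07*(-0.78)^i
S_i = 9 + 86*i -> [9, 95, 181, 267, 353]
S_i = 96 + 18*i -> [96, 114, 132, 150, 168]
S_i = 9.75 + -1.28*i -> [9.75, 8.47, 7.19, 5.91, 4.63]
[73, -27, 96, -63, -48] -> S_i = Random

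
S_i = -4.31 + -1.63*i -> [-4.31, -5.94, -7.57, -9.2, -10.83]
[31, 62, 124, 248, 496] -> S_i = 31*2^i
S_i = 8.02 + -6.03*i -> [8.02, 1.99, -4.04, -10.07, -16.1]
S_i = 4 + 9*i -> [4, 13, 22, 31, 40]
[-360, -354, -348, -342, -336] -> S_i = -360 + 6*i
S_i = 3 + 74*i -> [3, 77, 151, 225, 299]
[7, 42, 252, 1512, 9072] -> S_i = 7*6^i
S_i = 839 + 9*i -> [839, 848, 857, 866, 875]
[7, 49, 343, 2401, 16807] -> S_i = 7*7^i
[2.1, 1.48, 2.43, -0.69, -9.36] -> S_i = Random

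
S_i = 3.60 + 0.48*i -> [3.6, 4.08, 4.56, 5.04, 5.52]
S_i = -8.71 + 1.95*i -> [-8.71, -6.76, -4.81, -2.86, -0.91]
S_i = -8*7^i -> [-8, -56, -392, -2744, -19208]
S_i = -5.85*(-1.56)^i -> [-5.85, 9.13, -14.24, 22.21, -34.65]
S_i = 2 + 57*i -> [2, 59, 116, 173, 230]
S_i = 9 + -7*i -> [9, 2, -5, -12, -19]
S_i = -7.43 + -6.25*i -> [-7.43, -13.68, -19.93, -26.18, -32.43]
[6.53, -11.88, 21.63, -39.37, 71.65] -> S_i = 6.53*(-1.82)^i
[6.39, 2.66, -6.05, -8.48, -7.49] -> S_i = Random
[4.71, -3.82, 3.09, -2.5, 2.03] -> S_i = 4.71*(-0.81)^i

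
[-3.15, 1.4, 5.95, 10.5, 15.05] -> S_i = -3.15 + 4.55*i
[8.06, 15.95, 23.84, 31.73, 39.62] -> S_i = 8.06 + 7.89*i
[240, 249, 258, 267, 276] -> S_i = 240 + 9*i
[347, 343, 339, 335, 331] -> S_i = 347 + -4*i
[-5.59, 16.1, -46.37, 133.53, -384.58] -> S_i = -5.59*(-2.88)^i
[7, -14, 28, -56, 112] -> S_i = 7*-2^i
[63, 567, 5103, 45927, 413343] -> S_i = 63*9^i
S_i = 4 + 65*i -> [4, 69, 134, 199, 264]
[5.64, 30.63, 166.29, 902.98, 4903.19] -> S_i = 5.64*5.43^i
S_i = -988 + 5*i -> [-988, -983, -978, -973, -968]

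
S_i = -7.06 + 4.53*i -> [-7.06, -2.53, 2.0, 6.53, 11.06]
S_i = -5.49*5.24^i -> [-5.49, -28.77, -150.74, -789.89, -4139.02]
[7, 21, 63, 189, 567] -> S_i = 7*3^i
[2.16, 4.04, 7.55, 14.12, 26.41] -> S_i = 2.16*1.87^i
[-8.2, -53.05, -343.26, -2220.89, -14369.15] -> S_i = -8.20*6.47^i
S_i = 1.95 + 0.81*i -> [1.95, 2.76, 3.57, 4.38, 5.19]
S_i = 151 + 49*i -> [151, 200, 249, 298, 347]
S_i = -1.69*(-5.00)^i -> [-1.69, 8.45, -42.25, 211.25, -1056.25]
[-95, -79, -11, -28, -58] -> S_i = Random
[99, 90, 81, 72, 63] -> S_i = 99 + -9*i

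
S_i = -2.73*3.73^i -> [-2.73, -10.18, -37.98, -141.67, -528.44]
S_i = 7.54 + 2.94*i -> [7.54, 10.48, 13.42, 16.36, 19.3]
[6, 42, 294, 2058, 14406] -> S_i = 6*7^i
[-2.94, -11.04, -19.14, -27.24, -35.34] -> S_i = -2.94 + -8.10*i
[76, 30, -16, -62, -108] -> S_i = 76 + -46*i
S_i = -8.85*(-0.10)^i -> [-8.85, 0.88, -0.09, 0.01, -0.0]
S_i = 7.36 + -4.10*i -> [7.36, 3.26, -0.84, -4.94, -9.04]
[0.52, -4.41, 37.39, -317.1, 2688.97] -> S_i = 0.52*(-8.48)^i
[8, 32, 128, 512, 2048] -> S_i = 8*4^i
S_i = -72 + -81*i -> [-72, -153, -234, -315, -396]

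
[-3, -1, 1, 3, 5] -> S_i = -3 + 2*i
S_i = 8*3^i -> [8, 24, 72, 216, 648]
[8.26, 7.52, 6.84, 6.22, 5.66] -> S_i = 8.26*0.91^i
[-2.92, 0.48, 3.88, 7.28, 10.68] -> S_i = -2.92 + 3.40*i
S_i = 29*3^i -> [29, 87, 261, 783, 2349]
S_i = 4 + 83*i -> [4, 87, 170, 253, 336]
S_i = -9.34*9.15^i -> [-9.34, -85.46, -781.97, -7155.01, -65468.33]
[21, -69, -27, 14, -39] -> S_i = Random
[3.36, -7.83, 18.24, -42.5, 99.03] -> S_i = 3.36*(-2.33)^i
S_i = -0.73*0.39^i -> [-0.73, -0.28, -0.11, -0.04, -0.02]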